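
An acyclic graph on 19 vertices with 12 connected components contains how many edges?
7 (Each of the 12 component trees on V_i vertices has V_i - 1 edges; summing gives V - C = 19 - 12 = 7)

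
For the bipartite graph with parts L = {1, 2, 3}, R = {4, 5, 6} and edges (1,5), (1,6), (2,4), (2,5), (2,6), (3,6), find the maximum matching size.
3 (matching: (1,5), (2,4), (3,6); upper bound min(|L|,|R|) = min(3,3) = 3)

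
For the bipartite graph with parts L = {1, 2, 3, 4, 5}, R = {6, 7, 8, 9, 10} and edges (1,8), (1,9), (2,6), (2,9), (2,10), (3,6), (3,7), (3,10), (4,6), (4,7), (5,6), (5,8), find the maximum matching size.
5 (matching: (1,9), (2,10), (3,7), (4,6), (5,8); upper bound min(|L|,|R|) = min(5,5) = 5)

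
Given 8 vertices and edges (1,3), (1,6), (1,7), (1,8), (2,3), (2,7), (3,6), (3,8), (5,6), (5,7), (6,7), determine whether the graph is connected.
No, it has 2 components: {1, 2, 3, 5, 6, 7, 8}, {4}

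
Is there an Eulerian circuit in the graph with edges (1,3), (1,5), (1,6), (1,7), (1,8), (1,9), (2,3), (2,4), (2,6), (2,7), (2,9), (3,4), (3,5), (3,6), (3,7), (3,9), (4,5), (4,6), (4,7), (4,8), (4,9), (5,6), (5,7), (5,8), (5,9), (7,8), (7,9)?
No (6 vertices have odd degree: {2, 3, 4, 5, 6, 7}; Eulerian circuit requires 0)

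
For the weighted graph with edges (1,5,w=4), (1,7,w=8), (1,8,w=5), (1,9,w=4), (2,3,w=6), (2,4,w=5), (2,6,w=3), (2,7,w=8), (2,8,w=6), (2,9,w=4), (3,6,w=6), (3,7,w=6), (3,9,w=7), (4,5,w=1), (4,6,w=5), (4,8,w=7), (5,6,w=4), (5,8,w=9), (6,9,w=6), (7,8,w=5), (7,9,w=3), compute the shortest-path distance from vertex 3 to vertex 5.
10 (path: 3 -> 6 -> 5; weights 6 + 4 = 10)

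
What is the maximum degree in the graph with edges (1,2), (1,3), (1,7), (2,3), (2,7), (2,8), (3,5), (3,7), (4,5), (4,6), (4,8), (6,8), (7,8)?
4 (attained at vertices 2, 3, 7, 8)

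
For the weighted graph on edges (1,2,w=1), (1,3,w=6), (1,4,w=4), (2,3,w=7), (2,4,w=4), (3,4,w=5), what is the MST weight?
10 (MST edges: (1,2,w=1), (1,4,w=4), (3,4,w=5); sum of weights 1 + 4 + 5 = 10)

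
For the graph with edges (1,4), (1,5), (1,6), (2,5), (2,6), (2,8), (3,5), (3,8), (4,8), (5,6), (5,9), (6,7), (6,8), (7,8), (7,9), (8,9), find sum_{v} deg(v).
32 (handshake: sum of degrees = 2|E| = 2 x 16 = 32)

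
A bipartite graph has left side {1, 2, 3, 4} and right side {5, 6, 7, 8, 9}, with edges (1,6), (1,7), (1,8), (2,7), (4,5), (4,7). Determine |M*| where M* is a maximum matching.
3 (matching: (1,8), (2,7), (4,5); upper bound min(|L|,|R|) = min(4,5) = 4)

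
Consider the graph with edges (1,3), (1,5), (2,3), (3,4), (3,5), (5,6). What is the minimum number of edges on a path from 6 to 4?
3 (path: 6 -> 5 -> 3 -> 4, 3 edges)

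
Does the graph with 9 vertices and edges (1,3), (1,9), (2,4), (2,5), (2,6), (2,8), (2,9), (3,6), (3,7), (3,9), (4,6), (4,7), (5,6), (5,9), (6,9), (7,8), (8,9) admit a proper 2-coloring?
No (odd cycle of length 3: 3 -> 1 -> 9 -> 3)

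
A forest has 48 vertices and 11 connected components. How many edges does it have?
37 (Each of the 11 component trees on V_i vertices has V_i - 1 edges; summing gives V - C = 48 - 11 = 37)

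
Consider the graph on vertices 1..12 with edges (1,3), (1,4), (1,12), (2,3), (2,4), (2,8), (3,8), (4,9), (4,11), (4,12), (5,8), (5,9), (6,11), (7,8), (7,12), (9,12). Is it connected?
No, it has 2 components: {1, 2, 3, 4, 5, 6, 7, 8, 9, 11, 12}, {10}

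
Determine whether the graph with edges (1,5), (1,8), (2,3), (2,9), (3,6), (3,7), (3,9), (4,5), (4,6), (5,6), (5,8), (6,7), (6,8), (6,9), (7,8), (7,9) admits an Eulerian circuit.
Yes (the graph is connected and all 9 vertices have even degree)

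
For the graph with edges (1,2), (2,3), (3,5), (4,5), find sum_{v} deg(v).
8 (handshake: sum of degrees = 2|E| = 2 x 4 = 8)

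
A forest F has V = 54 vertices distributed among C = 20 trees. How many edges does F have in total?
34 (Each of the 20 component trees on V_i vertices has V_i - 1 edges; summing gives V - C = 54 - 20 = 34)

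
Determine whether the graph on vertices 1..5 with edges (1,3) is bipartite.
Yes. Partition: {1, 2, 4, 5}, {3}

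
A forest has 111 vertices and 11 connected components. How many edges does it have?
100 (Each of the 11 component trees on V_i vertices has V_i - 1 edges; summing gives V - C = 111 - 11 = 100)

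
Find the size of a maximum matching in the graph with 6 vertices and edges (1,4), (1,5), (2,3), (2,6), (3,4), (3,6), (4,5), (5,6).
3 (matching: (1,5), (2,6), (3,4); upper bound floor(n/2) = floor(6/2) = 3)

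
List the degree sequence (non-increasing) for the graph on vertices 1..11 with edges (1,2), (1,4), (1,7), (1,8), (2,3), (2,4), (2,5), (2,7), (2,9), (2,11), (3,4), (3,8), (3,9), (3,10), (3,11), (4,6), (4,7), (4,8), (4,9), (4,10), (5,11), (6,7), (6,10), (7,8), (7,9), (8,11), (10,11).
[8, 7, 6, 6, 5, 5, 4, 4, 4, 3, 2] (degrees: deg(1)=4, deg(2)=7, deg(3)=6, deg(4)=8, deg(5)=2, deg(6)=3, deg(7)=6, deg(8)=5, deg(9)=4, deg(10)=4, deg(11)=5)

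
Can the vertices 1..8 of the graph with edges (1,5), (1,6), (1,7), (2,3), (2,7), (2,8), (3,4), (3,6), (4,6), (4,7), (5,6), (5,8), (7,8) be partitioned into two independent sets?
No (odd cycle of length 3: 5 -> 1 -> 6 -> 5)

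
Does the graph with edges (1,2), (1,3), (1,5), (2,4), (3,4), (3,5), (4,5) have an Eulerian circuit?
No (4 vertices have odd degree: {1, 3, 4, 5}; Eulerian circuit requires 0)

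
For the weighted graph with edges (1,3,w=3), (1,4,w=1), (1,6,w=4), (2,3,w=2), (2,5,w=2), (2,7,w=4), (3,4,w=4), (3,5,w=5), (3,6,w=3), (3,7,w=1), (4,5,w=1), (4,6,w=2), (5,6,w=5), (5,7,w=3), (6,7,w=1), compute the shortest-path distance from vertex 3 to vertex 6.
2 (path: 3 -> 7 -> 6; weights 1 + 1 = 2)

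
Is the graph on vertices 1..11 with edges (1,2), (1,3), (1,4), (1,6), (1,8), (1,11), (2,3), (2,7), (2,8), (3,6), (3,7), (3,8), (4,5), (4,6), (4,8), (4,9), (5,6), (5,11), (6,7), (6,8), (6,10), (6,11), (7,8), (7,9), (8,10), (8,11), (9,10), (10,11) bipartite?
No (odd cycle of length 3: 4 -> 1 -> 8 -> 4)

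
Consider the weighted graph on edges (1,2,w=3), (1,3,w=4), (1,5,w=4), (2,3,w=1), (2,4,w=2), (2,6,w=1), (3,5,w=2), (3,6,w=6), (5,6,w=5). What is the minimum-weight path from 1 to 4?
5 (path: 1 -> 2 -> 4; weights 3 + 2 = 5)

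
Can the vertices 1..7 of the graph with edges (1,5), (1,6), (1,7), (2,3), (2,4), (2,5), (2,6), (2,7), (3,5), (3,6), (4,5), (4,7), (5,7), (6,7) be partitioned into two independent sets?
No (odd cycle of length 3: 6 -> 1 -> 7 -> 6)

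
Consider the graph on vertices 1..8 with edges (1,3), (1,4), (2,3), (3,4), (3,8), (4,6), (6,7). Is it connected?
No, it has 2 components: {1, 2, 3, 4, 6, 7, 8}, {5}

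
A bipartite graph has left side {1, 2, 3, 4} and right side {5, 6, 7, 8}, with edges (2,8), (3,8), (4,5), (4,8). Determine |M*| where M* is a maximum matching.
2 (matching: (2,8), (4,5); upper bound min(|L|,|R|) = min(4,4) = 4)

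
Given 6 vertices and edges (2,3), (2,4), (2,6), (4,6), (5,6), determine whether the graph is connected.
No, it has 2 components: {1}, {2, 3, 4, 5, 6}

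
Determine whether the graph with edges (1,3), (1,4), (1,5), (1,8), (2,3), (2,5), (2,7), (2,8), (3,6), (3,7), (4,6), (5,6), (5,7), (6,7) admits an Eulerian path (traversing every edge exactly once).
Yes — and in fact it has an Eulerian circuit (the graph is connected and all 8 vertices have even degree)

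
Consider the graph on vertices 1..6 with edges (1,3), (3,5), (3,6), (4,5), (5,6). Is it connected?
No, it has 2 components: {1, 3, 4, 5, 6}, {2}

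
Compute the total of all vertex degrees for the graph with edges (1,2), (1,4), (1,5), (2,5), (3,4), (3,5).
12 (handshake: sum of degrees = 2|E| = 2 x 6 = 12)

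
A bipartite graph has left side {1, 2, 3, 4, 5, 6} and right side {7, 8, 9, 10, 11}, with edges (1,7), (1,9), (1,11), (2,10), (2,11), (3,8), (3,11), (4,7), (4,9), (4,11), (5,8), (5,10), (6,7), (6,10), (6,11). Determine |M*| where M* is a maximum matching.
5 (matching: (1,11), (2,10), (3,8), (4,9), (6,7); upper bound min(|L|,|R|) = min(6,5) = 5)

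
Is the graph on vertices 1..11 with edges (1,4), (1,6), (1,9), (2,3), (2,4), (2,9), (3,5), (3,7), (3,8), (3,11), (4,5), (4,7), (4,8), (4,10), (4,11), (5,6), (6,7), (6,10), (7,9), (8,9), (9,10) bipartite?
Yes. Partition: {1, 2, 5, 7, 8, 10, 11}, {3, 4, 6, 9}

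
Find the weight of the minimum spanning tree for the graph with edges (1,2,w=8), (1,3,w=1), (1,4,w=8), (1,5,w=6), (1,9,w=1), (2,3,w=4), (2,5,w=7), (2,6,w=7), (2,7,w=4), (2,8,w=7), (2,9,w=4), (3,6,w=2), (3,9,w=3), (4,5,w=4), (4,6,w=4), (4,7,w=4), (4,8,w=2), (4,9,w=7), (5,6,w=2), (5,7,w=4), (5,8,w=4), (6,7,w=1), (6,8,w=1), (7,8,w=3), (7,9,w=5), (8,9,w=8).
14 (MST edges: (1,3,w=1), (1,9,w=1), (2,9,w=4), (3,6,w=2), (4,8,w=2), (5,6,w=2), (6,7,w=1), (6,8,w=1); sum of weights 1 + 1 + 4 + 2 + 2 + 2 + 1 + 1 = 14)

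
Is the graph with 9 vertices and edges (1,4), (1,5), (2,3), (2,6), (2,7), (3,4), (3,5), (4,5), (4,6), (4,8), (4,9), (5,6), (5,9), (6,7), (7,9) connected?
Yes (BFS from 1 visits [1, 4, 5, 3, 6, 8, 9, 2, 7] — all 9 vertices reached)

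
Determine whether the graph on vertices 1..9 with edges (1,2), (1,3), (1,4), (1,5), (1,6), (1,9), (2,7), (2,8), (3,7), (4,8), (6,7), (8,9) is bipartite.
Yes. Partition: {1, 7, 8}, {2, 3, 4, 5, 6, 9}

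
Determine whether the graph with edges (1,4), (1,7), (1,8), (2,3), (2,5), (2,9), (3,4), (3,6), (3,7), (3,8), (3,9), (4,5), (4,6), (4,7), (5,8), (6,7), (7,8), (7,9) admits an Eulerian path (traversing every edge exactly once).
No (6 vertices have odd degree: {1, 2, 4, 5, 6, 9}; Eulerian path requires 0 or 2)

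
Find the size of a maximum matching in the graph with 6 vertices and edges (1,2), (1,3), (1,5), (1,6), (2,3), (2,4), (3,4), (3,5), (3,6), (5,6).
3 (matching: (1,6), (2,4), (3,5); upper bound floor(n/2) = floor(6/2) = 3)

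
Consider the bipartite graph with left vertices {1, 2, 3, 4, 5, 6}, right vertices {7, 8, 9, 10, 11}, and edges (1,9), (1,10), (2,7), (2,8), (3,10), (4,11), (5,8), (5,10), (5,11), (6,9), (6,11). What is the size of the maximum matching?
5 (matching: (1,10), (2,7), (4,11), (5,8), (6,9); upper bound min(|L|,|R|) = min(6,5) = 5)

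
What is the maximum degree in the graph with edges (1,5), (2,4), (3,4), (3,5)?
2 (attained at vertices 3, 4, 5)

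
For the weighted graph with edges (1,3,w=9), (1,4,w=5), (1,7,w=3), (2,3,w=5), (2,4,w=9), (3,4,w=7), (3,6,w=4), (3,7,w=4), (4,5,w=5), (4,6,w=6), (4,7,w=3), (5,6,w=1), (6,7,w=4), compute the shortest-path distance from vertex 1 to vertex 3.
7 (path: 1 -> 7 -> 3; weights 3 + 4 = 7)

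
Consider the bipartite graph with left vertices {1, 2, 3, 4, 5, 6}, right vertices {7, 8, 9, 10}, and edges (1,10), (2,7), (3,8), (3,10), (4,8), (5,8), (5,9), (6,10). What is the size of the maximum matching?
4 (matching: (1,10), (2,7), (3,8), (5,9); upper bound min(|L|,|R|) = min(6,4) = 4)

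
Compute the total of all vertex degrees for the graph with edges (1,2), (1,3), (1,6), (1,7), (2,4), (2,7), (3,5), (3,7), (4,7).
18 (handshake: sum of degrees = 2|E| = 2 x 9 = 18)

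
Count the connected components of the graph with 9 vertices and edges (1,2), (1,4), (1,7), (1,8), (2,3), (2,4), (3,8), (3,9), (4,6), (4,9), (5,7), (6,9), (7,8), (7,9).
1 (components: {1, 2, 3, 4, 5, 6, 7, 8, 9})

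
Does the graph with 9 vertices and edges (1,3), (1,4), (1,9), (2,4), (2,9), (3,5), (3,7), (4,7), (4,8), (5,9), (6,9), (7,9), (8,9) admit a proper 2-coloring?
Yes. Partition: {1, 2, 5, 6, 7, 8}, {3, 4, 9}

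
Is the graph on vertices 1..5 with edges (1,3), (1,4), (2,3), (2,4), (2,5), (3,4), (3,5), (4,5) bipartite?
No (odd cycle of length 3: 3 -> 1 -> 4 -> 3)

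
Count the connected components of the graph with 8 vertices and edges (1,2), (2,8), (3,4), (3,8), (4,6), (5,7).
2 (components: {1, 2, 3, 4, 6, 8}, {5, 7})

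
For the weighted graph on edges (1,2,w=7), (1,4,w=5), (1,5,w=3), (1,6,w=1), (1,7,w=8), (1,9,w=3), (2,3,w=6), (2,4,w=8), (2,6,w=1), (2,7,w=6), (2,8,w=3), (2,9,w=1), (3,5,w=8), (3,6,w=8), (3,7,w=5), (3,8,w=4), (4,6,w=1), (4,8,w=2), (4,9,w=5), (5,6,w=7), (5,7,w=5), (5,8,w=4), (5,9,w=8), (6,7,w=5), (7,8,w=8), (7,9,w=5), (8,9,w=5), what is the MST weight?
18 (MST edges: (1,5,w=3), (1,6,w=1), (2,6,w=1), (2,9,w=1), (3,7,w=5), (3,8,w=4), (4,6,w=1), (4,8,w=2); sum of weights 3 + 1 + 1 + 1 + 5 + 4 + 1 + 2 = 18)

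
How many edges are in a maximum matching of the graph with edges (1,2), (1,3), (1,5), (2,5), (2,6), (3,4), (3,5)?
3 (matching: (1,5), (2,6), (3,4); upper bound floor(n/2) = floor(6/2) = 3)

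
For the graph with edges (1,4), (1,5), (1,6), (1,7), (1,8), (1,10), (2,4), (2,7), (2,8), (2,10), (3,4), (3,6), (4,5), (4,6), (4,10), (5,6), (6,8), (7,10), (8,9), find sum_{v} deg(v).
38 (handshake: sum of degrees = 2|E| = 2 x 19 = 38)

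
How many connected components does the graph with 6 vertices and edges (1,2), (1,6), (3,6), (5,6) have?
2 (components: {1, 2, 3, 5, 6}, {4})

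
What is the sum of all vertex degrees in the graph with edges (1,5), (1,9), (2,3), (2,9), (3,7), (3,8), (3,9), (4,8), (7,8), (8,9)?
20 (handshake: sum of degrees = 2|E| = 2 x 10 = 20)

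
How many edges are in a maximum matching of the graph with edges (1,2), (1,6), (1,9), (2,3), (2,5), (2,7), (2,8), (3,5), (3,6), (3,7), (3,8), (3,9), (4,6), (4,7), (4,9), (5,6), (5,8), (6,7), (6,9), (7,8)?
4 (matching: (2,5), (3,6), (4,9), (7,8); upper bound floor(n/2) = floor(9/2) = 4)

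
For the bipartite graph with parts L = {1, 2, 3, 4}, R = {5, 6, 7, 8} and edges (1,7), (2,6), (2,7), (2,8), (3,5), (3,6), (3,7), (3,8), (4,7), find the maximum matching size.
3 (matching: (1,7), (2,8), (3,6); upper bound min(|L|,|R|) = min(4,4) = 4)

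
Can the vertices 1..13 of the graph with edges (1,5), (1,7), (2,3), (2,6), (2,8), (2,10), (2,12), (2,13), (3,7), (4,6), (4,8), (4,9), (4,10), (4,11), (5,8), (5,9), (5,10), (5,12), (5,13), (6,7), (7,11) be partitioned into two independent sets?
Yes. Partition: {1, 3, 6, 8, 9, 10, 11, 12, 13}, {2, 4, 5, 7}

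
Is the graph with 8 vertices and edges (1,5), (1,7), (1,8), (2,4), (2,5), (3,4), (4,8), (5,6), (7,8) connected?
Yes (BFS from 1 visits [1, 5, 7, 8, 2, 6, 4, 3] — all 8 vertices reached)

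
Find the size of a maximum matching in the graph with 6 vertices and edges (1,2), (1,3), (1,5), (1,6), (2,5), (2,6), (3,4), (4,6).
3 (matching: (1,5), (2,6), (3,4); upper bound floor(n/2) = floor(6/2) = 3)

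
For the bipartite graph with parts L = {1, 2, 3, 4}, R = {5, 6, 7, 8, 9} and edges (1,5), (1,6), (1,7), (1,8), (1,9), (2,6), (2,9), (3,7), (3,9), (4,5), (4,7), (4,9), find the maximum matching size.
4 (matching: (1,8), (2,6), (3,7), (4,9); upper bound min(|L|,|R|) = min(4,5) = 4)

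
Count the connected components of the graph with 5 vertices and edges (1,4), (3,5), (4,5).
2 (components: {1, 3, 4, 5}, {2})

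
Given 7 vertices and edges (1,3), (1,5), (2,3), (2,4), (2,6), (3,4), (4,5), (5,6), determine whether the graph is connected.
No, it has 2 components: {1, 2, 3, 4, 5, 6}, {7}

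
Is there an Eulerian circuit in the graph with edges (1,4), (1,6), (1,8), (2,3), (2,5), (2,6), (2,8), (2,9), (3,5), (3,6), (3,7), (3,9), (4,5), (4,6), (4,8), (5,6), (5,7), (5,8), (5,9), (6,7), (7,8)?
No (6 vertices have odd degree: {1, 2, 3, 5, 8, 9}; Eulerian circuit requires 0)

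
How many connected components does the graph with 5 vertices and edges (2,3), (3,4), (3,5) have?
2 (components: {1}, {2, 3, 4, 5})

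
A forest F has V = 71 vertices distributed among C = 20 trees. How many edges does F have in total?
51 (Each of the 20 component trees on V_i vertices has V_i - 1 edges; summing gives V - C = 71 - 20 = 51)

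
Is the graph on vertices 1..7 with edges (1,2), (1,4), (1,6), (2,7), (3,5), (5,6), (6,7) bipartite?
Yes. Partition: {1, 5, 7}, {2, 3, 4, 6}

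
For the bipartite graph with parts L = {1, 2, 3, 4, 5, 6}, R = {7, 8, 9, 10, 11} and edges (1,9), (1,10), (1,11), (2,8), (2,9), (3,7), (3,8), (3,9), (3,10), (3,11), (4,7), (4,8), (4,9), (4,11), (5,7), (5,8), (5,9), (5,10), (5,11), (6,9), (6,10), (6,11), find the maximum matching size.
5 (matching: (1,11), (2,9), (3,10), (4,8), (5,7); upper bound min(|L|,|R|) = min(6,5) = 5)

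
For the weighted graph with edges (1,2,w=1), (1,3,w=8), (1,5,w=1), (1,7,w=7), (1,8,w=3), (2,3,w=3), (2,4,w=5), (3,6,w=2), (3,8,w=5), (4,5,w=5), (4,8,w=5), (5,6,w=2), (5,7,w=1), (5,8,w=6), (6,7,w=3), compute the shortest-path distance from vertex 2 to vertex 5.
2 (path: 2 -> 1 -> 5; weights 1 + 1 = 2)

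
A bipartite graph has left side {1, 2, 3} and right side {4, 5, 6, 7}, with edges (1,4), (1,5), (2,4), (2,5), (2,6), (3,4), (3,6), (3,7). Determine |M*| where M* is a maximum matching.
3 (matching: (1,5), (2,6), (3,7); upper bound min(|L|,|R|) = min(3,4) = 3)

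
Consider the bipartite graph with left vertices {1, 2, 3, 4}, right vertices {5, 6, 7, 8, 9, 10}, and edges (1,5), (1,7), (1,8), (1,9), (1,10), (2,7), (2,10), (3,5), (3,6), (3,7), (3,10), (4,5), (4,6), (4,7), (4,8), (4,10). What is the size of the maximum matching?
4 (matching: (1,9), (2,10), (3,7), (4,8); upper bound min(|L|,|R|) = min(4,6) = 4)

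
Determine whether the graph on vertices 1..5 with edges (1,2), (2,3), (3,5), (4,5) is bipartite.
Yes. Partition: {1, 3, 4}, {2, 5}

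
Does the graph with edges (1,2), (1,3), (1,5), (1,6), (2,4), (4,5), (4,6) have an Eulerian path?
Yes (the graph is connected and exactly 2 vertices have odd degree: {3, 4}; any Eulerian path must start and end at those)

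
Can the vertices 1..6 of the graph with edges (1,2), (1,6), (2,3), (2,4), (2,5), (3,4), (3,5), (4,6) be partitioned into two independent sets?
No (odd cycle of length 5: 4 -> 6 -> 1 -> 2 -> 3 -> 4)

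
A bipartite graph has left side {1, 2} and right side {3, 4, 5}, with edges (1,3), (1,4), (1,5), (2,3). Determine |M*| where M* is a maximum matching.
2 (matching: (1,5), (2,3); upper bound min(|L|,|R|) = min(2,3) = 2)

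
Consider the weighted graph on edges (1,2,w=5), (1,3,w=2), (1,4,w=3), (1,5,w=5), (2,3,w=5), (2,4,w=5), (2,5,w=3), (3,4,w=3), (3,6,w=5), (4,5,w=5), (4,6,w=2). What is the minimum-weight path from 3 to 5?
7 (path: 3 -> 1 -> 5; weights 2 + 5 = 7)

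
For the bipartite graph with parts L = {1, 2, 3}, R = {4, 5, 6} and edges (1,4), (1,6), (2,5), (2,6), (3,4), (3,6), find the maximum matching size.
3 (matching: (1,6), (2,5), (3,4); upper bound min(|L|,|R|) = min(3,3) = 3)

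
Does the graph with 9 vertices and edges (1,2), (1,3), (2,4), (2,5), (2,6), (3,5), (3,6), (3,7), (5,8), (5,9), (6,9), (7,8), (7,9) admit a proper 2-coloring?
Yes. Partition: {1, 4, 5, 6, 7}, {2, 3, 8, 9}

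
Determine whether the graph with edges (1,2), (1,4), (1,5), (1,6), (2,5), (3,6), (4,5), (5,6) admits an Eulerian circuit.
No (2 vertices have odd degree: {3, 6}; Eulerian circuit requires 0)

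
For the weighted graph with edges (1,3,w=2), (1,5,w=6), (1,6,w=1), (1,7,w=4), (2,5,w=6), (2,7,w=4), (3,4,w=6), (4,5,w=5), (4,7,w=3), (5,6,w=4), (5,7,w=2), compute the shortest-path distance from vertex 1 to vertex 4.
7 (path: 1 -> 7 -> 4; weights 4 + 3 = 7)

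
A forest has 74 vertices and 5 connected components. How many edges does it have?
69 (Each of the 5 component trees on V_i vertices has V_i - 1 edges; summing gives V - C = 74 - 5 = 69)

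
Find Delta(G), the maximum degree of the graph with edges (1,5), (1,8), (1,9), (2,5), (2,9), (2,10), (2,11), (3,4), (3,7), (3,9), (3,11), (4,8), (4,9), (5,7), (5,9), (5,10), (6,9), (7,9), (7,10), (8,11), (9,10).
8 (attained at vertex 9)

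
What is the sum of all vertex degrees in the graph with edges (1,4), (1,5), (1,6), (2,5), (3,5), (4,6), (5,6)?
14 (handshake: sum of degrees = 2|E| = 2 x 7 = 14)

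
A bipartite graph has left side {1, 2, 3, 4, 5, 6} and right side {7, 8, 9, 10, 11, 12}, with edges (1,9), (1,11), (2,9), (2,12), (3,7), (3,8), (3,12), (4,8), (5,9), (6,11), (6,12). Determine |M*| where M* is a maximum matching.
5 (matching: (1,11), (2,12), (3,7), (4,8), (5,9); upper bound min(|L|,|R|) = min(6,6) = 6)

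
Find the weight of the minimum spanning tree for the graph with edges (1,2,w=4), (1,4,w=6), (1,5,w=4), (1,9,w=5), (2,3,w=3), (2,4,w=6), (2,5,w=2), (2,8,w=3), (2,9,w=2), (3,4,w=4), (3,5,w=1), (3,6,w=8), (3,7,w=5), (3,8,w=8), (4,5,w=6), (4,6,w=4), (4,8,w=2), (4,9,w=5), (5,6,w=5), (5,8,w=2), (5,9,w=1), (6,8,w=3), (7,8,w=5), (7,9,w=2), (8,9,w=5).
17 (MST edges: (1,2,w=4), (2,5,w=2), (3,5,w=1), (4,8,w=2), (5,8,w=2), (5,9,w=1), (6,8,w=3), (7,9,w=2); sum of weights 4 + 2 + 1 + 2 + 2 + 1 + 3 + 2 = 17)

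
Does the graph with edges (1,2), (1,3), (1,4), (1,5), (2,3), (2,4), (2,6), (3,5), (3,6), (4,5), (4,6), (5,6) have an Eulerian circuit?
Yes (the graph is connected and all 6 vertices have even degree)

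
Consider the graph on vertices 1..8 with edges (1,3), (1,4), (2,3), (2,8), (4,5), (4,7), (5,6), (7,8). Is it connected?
Yes (BFS from 1 visits [1, 3, 4, 2, 5, 7, 8, 6] — all 8 vertices reached)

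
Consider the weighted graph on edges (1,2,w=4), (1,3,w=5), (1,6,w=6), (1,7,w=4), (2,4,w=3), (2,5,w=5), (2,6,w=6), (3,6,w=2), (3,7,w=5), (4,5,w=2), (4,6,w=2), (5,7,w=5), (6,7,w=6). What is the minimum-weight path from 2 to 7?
8 (path: 2 -> 1 -> 7; weights 4 + 4 = 8)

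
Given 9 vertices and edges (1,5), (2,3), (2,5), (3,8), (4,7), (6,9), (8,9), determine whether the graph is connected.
No, it has 2 components: {1, 2, 3, 5, 6, 8, 9}, {4, 7}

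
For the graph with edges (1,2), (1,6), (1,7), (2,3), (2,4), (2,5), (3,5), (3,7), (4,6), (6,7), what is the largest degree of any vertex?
4 (attained at vertex 2)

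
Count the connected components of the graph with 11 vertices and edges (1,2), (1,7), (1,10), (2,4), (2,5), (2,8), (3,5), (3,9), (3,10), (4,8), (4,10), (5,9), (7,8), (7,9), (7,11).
2 (components: {1, 2, 3, 4, 5, 7, 8, 9, 10, 11}, {6})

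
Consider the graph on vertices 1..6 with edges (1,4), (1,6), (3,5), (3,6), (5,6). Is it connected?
No, it has 2 components: {1, 3, 4, 5, 6}, {2}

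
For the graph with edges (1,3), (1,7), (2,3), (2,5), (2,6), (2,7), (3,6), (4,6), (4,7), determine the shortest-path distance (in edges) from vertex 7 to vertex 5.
2 (path: 7 -> 2 -> 5, 2 edges)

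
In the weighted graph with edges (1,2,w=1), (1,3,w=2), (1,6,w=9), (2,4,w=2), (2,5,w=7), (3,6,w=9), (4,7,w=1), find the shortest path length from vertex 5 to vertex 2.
7 (path: 5 -> 2; weights 7 = 7)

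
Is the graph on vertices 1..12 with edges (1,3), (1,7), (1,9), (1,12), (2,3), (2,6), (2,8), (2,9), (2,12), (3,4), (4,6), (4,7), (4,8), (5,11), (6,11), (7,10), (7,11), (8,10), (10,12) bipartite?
Yes. Partition: {1, 2, 4, 10, 11}, {3, 5, 6, 7, 8, 9, 12}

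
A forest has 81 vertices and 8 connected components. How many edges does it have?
73 (Each of the 8 component trees on V_i vertices has V_i - 1 edges; summing gives V - C = 81 - 8 = 73)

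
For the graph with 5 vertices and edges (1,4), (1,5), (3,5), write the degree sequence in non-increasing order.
[2, 2, 1, 1, 0] (degrees: deg(1)=2, deg(2)=0, deg(3)=1, deg(4)=1, deg(5)=2)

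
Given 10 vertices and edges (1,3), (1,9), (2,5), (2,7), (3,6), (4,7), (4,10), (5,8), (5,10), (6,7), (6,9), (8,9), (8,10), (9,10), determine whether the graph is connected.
Yes (BFS from 1 visits [1, 3, 9, 6, 8, 10, 7, 5, 4, 2] — all 10 vertices reached)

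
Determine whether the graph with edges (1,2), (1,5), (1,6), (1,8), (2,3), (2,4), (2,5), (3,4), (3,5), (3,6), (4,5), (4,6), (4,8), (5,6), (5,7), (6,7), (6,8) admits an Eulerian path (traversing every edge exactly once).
Yes (the graph is connected and exactly 2 vertices have odd degree: {4, 8}; any Eulerian path must start and end at those)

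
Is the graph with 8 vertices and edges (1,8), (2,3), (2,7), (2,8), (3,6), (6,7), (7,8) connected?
No, it has 3 components: {1, 2, 3, 6, 7, 8}, {4}, {5}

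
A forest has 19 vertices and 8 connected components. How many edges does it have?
11 (Each of the 8 component trees on V_i vertices has V_i - 1 edges; summing gives V - C = 19 - 8 = 11)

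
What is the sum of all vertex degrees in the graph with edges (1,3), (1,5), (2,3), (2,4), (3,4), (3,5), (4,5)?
14 (handshake: sum of degrees = 2|E| = 2 x 7 = 14)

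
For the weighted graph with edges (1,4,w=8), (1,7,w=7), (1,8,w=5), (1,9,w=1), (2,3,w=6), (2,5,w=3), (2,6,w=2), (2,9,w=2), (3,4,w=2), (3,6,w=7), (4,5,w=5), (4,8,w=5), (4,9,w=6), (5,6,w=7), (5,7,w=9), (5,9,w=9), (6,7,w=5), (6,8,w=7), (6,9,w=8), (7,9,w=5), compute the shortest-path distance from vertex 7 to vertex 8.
11 (path: 7 -> 9 -> 1 -> 8; weights 5 + 1 + 5 = 11)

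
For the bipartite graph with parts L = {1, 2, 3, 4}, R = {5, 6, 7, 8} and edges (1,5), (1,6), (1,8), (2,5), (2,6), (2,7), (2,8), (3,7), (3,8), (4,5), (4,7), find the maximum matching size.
4 (matching: (1,8), (2,6), (3,7), (4,5); upper bound min(|L|,|R|) = min(4,4) = 4)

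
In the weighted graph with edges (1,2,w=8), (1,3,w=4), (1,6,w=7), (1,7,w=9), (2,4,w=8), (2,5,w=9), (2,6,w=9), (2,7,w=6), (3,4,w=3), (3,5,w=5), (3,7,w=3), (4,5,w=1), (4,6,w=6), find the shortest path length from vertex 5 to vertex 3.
4 (path: 5 -> 4 -> 3; weights 1 + 3 = 4)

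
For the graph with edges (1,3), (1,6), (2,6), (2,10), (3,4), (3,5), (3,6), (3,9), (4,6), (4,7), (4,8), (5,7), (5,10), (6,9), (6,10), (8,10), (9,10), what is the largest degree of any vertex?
6 (attained at vertex 6)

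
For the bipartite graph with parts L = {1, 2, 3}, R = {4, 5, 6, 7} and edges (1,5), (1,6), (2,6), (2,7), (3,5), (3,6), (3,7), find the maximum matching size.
3 (matching: (1,6), (2,7), (3,5); upper bound min(|L|,|R|) = min(3,4) = 3)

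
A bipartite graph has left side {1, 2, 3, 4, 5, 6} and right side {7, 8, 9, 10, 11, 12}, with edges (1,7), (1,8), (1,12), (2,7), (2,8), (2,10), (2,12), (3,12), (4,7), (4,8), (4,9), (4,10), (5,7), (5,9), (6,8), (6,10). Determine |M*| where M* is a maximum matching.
5 (matching: (1,12), (2,10), (4,9), (5,7), (6,8); upper bound min(|L|,|R|) = min(6,6) = 6)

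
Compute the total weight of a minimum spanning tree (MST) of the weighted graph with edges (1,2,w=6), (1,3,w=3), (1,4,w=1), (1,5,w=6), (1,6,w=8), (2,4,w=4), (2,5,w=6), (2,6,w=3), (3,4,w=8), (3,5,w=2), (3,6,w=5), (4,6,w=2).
11 (MST edges: (1,3,w=3), (1,4,w=1), (2,6,w=3), (3,5,w=2), (4,6,w=2); sum of weights 3 + 1 + 3 + 2 + 2 = 11)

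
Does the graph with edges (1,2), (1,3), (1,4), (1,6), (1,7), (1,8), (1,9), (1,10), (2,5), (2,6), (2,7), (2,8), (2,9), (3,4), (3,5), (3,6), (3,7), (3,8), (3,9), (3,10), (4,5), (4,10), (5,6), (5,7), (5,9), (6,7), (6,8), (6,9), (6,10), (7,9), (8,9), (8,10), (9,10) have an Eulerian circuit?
Yes (the graph is connected and all 10 vertices have even degree)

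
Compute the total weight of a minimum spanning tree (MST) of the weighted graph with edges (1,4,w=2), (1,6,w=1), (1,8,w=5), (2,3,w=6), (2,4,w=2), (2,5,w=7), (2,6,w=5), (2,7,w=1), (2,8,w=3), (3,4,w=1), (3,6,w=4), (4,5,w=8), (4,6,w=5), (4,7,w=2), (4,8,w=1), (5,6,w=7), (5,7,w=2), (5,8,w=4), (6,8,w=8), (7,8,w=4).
10 (MST edges: (1,4,w=2), (1,6,w=1), (2,4,w=2), (2,7,w=1), (3,4,w=1), (4,8,w=1), (5,7,w=2); sum of weights 2 + 1 + 2 + 1 + 1 + 1 + 2 = 10)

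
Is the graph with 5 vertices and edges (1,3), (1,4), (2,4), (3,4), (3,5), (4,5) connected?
Yes (BFS from 1 visits [1, 3, 4, 5, 2] — all 5 vertices reached)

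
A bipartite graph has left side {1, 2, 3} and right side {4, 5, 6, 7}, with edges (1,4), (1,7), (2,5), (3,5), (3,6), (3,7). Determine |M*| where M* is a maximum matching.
3 (matching: (1,7), (2,5), (3,6); upper bound min(|L|,|R|) = min(3,4) = 3)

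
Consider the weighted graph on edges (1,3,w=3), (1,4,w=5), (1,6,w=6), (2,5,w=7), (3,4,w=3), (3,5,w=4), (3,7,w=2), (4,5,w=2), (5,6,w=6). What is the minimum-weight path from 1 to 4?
5 (path: 1 -> 4; weights 5 = 5)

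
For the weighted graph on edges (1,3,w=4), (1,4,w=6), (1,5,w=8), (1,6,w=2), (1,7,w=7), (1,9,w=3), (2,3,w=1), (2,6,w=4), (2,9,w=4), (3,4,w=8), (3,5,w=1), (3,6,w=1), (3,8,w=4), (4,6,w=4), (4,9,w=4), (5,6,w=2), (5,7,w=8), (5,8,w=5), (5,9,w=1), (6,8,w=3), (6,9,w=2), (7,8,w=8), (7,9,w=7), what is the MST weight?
20 (MST edges: (1,6,w=2), (1,7,w=7), (2,3,w=1), (3,5,w=1), (3,6,w=1), (4,6,w=4), (5,9,w=1), (6,8,w=3); sum of weights 2 + 7 + 1 + 1 + 1 + 4 + 1 + 3 = 20)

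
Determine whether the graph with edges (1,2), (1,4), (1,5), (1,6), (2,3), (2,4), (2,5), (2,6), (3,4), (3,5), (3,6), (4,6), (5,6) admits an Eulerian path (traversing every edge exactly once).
Yes (the graph is connected and exactly 2 vertices have odd degree: {2, 6}; any Eulerian path must start and end at those)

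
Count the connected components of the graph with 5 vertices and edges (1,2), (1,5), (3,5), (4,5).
1 (components: {1, 2, 3, 4, 5})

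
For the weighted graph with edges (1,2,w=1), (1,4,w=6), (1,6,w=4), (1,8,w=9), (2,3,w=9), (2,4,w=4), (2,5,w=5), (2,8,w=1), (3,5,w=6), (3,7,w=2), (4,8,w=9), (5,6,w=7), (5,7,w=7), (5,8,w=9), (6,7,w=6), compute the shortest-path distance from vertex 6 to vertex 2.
5 (path: 6 -> 1 -> 2; weights 4 + 1 = 5)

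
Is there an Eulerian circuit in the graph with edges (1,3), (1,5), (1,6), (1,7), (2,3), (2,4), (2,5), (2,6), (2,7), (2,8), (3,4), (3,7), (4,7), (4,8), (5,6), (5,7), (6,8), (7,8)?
Yes (the graph is connected and all 8 vertices have even degree)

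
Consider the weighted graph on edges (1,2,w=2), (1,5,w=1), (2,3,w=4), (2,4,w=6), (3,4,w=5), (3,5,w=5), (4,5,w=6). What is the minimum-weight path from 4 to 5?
6 (path: 4 -> 5; weights 6 = 6)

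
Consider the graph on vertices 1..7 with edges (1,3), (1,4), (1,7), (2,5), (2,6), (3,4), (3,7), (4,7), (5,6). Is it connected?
No, it has 2 components: {1, 3, 4, 7}, {2, 5, 6}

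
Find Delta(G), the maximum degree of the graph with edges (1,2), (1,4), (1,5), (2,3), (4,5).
3 (attained at vertex 1)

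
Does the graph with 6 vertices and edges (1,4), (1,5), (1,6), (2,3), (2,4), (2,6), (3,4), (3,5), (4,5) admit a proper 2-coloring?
No (odd cycle of length 3: 4 -> 1 -> 5 -> 4)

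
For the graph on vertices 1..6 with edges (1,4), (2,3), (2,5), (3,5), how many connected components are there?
3 (components: {1, 4}, {2, 3, 5}, {6})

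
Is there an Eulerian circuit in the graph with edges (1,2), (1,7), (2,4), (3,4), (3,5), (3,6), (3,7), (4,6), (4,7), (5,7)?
Yes (the graph is connected and all 7 vertices have even degree)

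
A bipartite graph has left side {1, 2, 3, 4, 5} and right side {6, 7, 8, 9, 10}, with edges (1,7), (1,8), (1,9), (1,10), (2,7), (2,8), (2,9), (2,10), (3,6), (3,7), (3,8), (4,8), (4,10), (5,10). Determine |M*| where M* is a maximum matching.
5 (matching: (1,7), (2,9), (3,6), (4,8), (5,10); upper bound min(|L|,|R|) = min(5,5) = 5)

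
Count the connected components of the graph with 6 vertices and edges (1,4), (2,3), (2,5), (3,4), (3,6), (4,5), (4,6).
1 (components: {1, 2, 3, 4, 5, 6})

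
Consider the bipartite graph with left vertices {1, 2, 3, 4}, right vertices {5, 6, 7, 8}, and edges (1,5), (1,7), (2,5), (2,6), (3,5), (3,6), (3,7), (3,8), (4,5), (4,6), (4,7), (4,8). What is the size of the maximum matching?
4 (matching: (1,7), (2,6), (3,8), (4,5); upper bound min(|L|,|R|) = min(4,4) = 4)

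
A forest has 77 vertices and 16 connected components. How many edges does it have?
61 (Each of the 16 component trees on V_i vertices has V_i - 1 edges; summing gives V - C = 77 - 16 = 61)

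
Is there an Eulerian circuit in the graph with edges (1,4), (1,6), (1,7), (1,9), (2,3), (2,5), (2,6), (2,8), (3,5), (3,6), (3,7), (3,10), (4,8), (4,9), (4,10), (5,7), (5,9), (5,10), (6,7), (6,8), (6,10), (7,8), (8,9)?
No (4 vertices have odd degree: {3, 5, 7, 8}; Eulerian circuit requires 0)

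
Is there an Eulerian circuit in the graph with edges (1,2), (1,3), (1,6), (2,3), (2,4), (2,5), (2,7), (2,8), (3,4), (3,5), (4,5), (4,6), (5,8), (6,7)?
No (2 vertices have odd degree: {1, 6}; Eulerian circuit requires 0)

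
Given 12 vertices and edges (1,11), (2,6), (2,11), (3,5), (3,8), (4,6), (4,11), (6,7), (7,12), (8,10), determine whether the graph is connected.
No, it has 3 components: {1, 2, 4, 6, 7, 11, 12}, {3, 5, 8, 10}, {9}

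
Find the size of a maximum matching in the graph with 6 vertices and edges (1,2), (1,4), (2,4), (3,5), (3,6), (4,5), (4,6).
3 (matching: (1,2), (3,6), (4,5); upper bound floor(n/2) = floor(6/2) = 3)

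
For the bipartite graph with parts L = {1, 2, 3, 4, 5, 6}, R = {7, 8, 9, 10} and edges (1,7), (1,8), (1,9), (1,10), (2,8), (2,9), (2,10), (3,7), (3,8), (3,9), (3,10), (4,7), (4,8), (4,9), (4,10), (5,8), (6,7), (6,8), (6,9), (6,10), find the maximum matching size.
4 (matching: (1,10), (2,9), (3,8), (4,7); upper bound min(|L|,|R|) = min(6,4) = 4)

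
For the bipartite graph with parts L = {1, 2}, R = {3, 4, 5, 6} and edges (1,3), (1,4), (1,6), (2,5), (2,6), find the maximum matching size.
2 (matching: (1,6), (2,5); upper bound min(|L|,|R|) = min(2,4) = 2)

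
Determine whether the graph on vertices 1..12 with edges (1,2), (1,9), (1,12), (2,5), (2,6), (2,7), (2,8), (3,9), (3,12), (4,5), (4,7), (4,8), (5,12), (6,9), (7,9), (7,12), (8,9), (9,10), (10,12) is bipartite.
Yes. Partition: {1, 3, 5, 6, 7, 8, 10, 11}, {2, 4, 9, 12}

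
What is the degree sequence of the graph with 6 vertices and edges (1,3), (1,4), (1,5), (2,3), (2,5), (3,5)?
[3, 3, 3, 2, 1, 0] (degrees: deg(1)=3, deg(2)=2, deg(3)=3, deg(4)=1, deg(5)=3, deg(6)=0)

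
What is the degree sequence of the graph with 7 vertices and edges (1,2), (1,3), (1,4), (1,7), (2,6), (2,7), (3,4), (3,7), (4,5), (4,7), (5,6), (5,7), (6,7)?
[6, 4, 4, 3, 3, 3, 3] (degrees: deg(1)=4, deg(2)=3, deg(3)=3, deg(4)=4, deg(5)=3, deg(6)=3, deg(7)=6)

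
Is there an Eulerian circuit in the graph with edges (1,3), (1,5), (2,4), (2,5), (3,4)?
Yes (the graph is connected and all 5 vertices have even degree)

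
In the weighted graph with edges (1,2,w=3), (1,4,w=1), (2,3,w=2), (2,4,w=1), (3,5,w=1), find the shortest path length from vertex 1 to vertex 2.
2 (path: 1 -> 4 -> 2; weights 1 + 1 = 2)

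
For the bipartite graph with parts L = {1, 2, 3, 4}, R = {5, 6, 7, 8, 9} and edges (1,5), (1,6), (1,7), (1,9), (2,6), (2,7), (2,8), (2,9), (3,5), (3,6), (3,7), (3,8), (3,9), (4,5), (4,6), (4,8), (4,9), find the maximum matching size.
4 (matching: (1,9), (2,8), (3,7), (4,6); upper bound min(|L|,|R|) = min(4,5) = 4)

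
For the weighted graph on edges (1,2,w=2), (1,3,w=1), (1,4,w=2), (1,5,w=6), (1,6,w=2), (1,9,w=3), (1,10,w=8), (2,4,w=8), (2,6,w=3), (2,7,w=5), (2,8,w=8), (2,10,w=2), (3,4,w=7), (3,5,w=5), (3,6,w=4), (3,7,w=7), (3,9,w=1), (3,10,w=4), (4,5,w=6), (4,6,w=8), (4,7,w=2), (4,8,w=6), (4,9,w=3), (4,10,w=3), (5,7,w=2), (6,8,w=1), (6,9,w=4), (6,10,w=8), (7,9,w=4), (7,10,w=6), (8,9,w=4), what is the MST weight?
15 (MST edges: (1,2,w=2), (1,3,w=1), (1,4,w=2), (1,6,w=2), (2,10,w=2), (3,9,w=1), (4,7,w=2), (5,7,w=2), (6,8,w=1); sum of weights 2 + 1 + 2 + 2 + 2 + 1 + 2 + 2 + 1 = 15)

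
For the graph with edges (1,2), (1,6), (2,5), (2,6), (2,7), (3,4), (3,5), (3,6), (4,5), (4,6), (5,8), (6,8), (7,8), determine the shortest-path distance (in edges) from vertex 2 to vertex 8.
2 (path: 2 -> 5 -> 8, 2 edges)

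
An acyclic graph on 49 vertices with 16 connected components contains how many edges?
33 (Each of the 16 component trees on V_i vertices has V_i - 1 edges; summing gives V - C = 49 - 16 = 33)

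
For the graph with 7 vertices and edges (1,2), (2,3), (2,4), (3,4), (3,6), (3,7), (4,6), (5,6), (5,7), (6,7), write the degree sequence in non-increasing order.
[4, 4, 3, 3, 3, 2, 1] (degrees: deg(1)=1, deg(2)=3, deg(3)=4, deg(4)=3, deg(5)=2, deg(6)=4, deg(7)=3)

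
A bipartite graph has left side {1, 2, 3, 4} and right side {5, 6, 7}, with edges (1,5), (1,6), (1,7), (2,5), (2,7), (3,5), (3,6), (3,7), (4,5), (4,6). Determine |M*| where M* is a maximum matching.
3 (matching: (1,7), (2,5), (3,6); upper bound min(|L|,|R|) = min(4,3) = 3)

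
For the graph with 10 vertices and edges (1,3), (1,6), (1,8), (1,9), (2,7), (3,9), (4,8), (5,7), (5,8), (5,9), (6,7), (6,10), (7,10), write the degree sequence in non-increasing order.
[4, 4, 3, 3, 3, 3, 2, 2, 1, 1] (degrees: deg(1)=4, deg(2)=1, deg(3)=2, deg(4)=1, deg(5)=3, deg(6)=3, deg(7)=4, deg(8)=3, deg(9)=3, deg(10)=2)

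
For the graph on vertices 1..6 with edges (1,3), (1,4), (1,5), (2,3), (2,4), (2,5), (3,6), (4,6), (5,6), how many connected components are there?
1 (components: {1, 2, 3, 4, 5, 6})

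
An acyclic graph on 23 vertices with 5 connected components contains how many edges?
18 (Each of the 5 component trees on V_i vertices has V_i - 1 edges; summing gives V - C = 23 - 5 = 18)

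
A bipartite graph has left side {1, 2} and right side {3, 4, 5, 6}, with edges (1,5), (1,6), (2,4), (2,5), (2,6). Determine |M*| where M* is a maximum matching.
2 (matching: (1,6), (2,5); upper bound min(|L|,|R|) = min(2,4) = 2)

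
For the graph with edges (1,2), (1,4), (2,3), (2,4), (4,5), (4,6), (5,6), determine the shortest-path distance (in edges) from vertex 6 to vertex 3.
3 (path: 6 -> 4 -> 2 -> 3, 3 edges)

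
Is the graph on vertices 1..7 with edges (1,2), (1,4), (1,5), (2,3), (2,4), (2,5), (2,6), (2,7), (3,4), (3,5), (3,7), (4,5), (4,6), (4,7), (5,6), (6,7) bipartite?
No (odd cycle of length 3: 2 -> 1 -> 5 -> 2)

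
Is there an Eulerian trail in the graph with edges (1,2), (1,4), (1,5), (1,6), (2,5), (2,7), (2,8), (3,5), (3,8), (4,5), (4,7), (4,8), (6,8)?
Yes — and in fact it has an Eulerian circuit (the graph is connected and all 8 vertices have even degree)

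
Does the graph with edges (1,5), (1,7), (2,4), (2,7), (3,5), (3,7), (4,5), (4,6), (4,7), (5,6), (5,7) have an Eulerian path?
Yes (the graph is connected and exactly 2 vertices have odd degree: {5, 7}; any Eulerian path must start and end at those)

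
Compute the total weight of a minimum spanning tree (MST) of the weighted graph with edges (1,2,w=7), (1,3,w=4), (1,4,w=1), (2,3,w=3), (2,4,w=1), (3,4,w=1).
3 (MST edges: (1,4,w=1), (2,4,w=1), (3,4,w=1); sum of weights 1 + 1 + 1 = 3)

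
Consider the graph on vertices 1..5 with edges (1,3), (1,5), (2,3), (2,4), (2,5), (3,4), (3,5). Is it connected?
Yes (BFS from 1 visits [1, 3, 5, 2, 4] — all 5 vertices reached)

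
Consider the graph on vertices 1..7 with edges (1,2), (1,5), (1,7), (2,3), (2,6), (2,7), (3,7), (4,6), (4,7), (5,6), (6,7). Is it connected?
Yes (BFS from 1 visits [1, 2, 5, 7, 3, 6, 4] — all 7 vertices reached)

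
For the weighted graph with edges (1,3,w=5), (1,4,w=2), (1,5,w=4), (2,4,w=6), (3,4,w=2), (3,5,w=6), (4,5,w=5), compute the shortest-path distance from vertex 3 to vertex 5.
6 (path: 3 -> 5; weights 6 = 6)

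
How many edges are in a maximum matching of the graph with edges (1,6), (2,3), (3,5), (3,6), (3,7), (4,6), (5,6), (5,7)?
3 (matching: (1,6), (2,3), (5,7); upper bound floor(n/2) = floor(7/2) = 3)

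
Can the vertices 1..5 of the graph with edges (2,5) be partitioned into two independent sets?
Yes. Partition: {1, 2, 3, 4}, {5}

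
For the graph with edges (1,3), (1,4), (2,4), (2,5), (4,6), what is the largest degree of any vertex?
3 (attained at vertex 4)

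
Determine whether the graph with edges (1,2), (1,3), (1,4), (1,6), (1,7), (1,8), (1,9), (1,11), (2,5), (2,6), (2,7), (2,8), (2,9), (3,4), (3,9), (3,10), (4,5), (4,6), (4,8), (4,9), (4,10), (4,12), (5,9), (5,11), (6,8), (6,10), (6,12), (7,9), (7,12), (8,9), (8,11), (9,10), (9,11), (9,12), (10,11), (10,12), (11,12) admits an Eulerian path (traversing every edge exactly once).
Yes — and in fact it has an Eulerian circuit (the graph is connected and all 12 vertices have even degree)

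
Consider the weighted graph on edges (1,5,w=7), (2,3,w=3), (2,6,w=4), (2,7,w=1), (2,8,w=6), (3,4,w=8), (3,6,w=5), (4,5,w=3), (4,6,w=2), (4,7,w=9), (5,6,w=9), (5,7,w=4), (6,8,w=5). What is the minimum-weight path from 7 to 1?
11 (path: 7 -> 5 -> 1; weights 4 + 7 = 11)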